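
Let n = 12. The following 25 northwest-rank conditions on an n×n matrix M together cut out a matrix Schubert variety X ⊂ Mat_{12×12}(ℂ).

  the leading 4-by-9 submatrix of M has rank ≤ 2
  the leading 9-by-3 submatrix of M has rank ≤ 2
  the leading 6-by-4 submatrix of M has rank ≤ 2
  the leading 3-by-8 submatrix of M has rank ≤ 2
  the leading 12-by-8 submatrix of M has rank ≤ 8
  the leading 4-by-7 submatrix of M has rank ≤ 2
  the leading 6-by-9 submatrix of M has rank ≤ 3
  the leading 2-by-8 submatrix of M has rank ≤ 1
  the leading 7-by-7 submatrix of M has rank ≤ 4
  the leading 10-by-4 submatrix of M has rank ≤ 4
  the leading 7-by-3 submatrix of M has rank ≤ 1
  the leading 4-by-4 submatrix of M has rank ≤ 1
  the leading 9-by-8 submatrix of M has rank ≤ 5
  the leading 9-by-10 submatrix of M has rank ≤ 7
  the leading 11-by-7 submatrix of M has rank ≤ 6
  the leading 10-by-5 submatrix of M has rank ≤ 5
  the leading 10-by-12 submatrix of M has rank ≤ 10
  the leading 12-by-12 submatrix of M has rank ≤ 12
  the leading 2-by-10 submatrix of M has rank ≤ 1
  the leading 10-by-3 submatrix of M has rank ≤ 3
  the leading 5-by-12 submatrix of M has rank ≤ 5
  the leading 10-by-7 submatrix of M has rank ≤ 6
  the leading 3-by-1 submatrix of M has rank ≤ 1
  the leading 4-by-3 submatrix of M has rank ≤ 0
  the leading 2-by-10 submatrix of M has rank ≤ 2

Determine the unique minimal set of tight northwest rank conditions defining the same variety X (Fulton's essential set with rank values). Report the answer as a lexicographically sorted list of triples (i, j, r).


Reconstructing r_w from the 25 given conditions:

  R[1]: 0 | 0 | 0 | 1 | 1 | 1 | 1 | 1 | 1 | 1 | 1 | 1
  R[2]: 0 | 0 | 0 | 1 | 1 | 1 | 1 | 1 | 1 | 1 | 2 | 2
  R[3]: 0 | 0 | 0 | 1 | 2 | 2 | 2 | 2 | 2 | 2 | 3 | 3
  R[4]: 0 | 0 | 0 | 1 | 2 | 2 | 2 | 2 | 2 | 3 | 4 | 4
  R[5]: 1 | 1 | 1 | 2 | 3 | 3 | 3 | 3 | 3 | 4 | 5 | 5
  R[6]: 1 | 1 | 1 | 2 | 3 | 3 | 3 | 3 | 3 | 4 | 5 | 6
  R[7]: 1 | 1 | 1 | 2 | 3 | 4 | 4 | 4 | 4 | 5 | 6 | 7
  R[8]: 1 | 2 | 2 | 3 | 4 | 5 | 5 | 5 | 5 | 6 | 7 | 8
  R[9]: 1 | 2 | 2 | 3 | 4 | 5 | 5 | 5 | 6 | 7 | 8 | 9
  R[10]: 1 | 2 | 3 | 4 | 5 | 6 | 6 | 6 | 7 | 8 | 9 | 10
  R[11]: 1 | 2 | 3 | 4 | 5 | 6 | 6 | 7 | 8 | 9 | 10 | 11
  R[12]: 1 | 2 | 3 | 4 | 5 | 6 | 7 | 8 | 9 | 10 | 11 | 12

giving w = (4, 11, 5, 10, 1, 12, 6, 2, 9, 3, 8, 7) via Δ²R.

Fulton essential set (8 of the 34 Rothe cells):

[(2, 10, 1), (4, 3, 0), (4, 9, 2), (6, 9, 3), (7, 3, 1), (9, 3, 2), (9, 8, 5), (11, 7, 6)]


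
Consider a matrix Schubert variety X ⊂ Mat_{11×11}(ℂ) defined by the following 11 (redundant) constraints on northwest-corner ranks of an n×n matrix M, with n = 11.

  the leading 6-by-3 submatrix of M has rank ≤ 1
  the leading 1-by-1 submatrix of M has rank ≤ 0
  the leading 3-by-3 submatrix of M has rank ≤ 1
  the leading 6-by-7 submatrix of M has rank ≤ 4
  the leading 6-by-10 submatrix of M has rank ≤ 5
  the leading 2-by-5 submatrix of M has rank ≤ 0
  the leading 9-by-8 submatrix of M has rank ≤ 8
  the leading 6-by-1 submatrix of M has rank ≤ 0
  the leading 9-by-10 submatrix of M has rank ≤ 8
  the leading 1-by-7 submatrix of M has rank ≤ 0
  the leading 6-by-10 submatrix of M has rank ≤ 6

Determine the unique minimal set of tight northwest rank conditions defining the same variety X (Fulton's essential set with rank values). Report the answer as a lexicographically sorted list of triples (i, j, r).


Propagating the 11 rank bounds to every northwest block:

  row 1: 0, 0, 0, 0, 0, 0, 0, 1, 1, 1, 1
  row 2: 0, 0, 0, 0, 0, 1, 1, 2, 2, 2, 2
  row 3: 0, 1, 1, 1, 1, 2, 2, 3, 3, 3, 3
  row 4: 0, 1, 1, 2, 2, 3, 3, 4, 4, 4, 4
  row 5: 0, 1, 1, 2, 3, 4, 4, 5, 5, 5, 5
  row 6: 0, 1, 1, 2, 3, 4, 4, 5, 5, 5, 6
  row 7: 1, 2, 2, 3, 4, 5, 5, 6, 6, 6, 7
  row 8: 1, 2, 3, 4, 5, 6, 6, 7, 7, 7, 8
  row 9: 1, 2, 3, 4, 5, 6, 7, 8, 8, 8, 9
  row 10: 1, 2, 3, 4, 5, 6, 7, 8, 9, 9, 10
  row 11: 1, 2, 3, 4, 5, 6, 7, 8, 9, 10, 11

hence w(1..11) = (8, 6, 2, 4, 5, 11, 1, 3, 7, 9, 10).

Rothe diagram D(w) (22 cells), 6 SE-corners (essential conditions):

[(1, 7, 0), (2, 5, 0), (6, 1, 0), (6, 3, 1), (6, 7, 4), (6, 10, 5)]


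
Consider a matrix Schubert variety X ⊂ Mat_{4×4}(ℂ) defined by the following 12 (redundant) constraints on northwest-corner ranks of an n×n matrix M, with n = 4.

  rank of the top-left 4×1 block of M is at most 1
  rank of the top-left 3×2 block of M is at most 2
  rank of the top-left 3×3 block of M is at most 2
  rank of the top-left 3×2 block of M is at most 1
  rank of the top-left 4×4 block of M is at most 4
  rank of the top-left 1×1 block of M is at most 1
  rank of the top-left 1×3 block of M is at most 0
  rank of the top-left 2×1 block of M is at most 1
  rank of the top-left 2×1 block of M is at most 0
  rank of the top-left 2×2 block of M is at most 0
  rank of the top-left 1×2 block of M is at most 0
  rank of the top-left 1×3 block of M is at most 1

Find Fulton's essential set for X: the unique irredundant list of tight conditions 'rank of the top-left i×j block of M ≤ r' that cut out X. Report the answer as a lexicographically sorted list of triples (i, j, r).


The tightest implied rank at each (i,j), from the 12 conditions:

  i=1: 0 0 0 1
  i=2: 0 0 1 2
  i=3: 1 1 2 3
  i=4: 1 2 3 4

hence w(1..4) = (4, 3, 1, 2).

|D(w)|=5, |Ess(w)|=2:

[(1, 3, 0), (2, 2, 0)]


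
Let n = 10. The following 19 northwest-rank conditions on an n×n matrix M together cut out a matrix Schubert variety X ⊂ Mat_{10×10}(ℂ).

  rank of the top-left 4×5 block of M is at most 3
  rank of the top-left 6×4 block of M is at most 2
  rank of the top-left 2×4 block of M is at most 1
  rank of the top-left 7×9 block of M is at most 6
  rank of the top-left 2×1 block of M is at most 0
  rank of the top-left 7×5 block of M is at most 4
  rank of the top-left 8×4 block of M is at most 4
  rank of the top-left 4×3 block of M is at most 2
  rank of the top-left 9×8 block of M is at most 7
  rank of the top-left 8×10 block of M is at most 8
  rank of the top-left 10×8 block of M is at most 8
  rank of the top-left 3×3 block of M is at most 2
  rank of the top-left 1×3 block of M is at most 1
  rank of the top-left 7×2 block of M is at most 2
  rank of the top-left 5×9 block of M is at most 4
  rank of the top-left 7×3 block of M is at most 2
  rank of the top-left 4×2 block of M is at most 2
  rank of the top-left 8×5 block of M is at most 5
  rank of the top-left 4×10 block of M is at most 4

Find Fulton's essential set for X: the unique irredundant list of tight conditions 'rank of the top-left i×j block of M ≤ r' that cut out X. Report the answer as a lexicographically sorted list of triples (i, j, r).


Recovering R(i,j) via the rank-extension bound from the 19 conditions:

  i=1: 0 | 1 | 1 | 1 | 1 | 1 | 1 | 1 | 1 | 1
  i=2: 0 | 1 | 1 | 1 | 2 | 2 | 2 | 2 | 2 | 2
  i=3: 1 | 2 | 2 | 2 | 3 | 3 | 3 | 3 | 3 | 3
  i=4: 1 | 2 | 2 | 2 | 3 | 4 | 4 | 4 | 4 | 4
  i=5: 1 | 2 | 2 | 2 | 3 | 4 | 4 | 4 | 4 | 5
  i=6: 1 | 2 | 2 | 2 | 3 | 4 | 5 | 5 | 5 | 6
  i=7: 1 | 2 | 2 | 3 | 4 | 5 | 6 | 6 | 6 | 7
  i=8: 1 | 2 | 3 | 4 | 5 | 6 | 7 | 7 | 7 | 8
  i=9: 1 | 2 | 3 | 4 | 5 | 6 | 7 | 7 | 8 | 9
  i=10: 1 | 2 | 3 | 4 | 5 | 6 | 7 | 8 | 9 | 10

the unique w with this rank table is (2, 5, 1, 6, 10, 7, 4, 3, 9, 8).

6 SE-corners of the 15-cell Rothe diagram give Ess(w):

[(2, 1, 0), (2, 4, 1), (5, 9, 4), (6, 4, 2), (7, 3, 2), (9, 8, 7)]


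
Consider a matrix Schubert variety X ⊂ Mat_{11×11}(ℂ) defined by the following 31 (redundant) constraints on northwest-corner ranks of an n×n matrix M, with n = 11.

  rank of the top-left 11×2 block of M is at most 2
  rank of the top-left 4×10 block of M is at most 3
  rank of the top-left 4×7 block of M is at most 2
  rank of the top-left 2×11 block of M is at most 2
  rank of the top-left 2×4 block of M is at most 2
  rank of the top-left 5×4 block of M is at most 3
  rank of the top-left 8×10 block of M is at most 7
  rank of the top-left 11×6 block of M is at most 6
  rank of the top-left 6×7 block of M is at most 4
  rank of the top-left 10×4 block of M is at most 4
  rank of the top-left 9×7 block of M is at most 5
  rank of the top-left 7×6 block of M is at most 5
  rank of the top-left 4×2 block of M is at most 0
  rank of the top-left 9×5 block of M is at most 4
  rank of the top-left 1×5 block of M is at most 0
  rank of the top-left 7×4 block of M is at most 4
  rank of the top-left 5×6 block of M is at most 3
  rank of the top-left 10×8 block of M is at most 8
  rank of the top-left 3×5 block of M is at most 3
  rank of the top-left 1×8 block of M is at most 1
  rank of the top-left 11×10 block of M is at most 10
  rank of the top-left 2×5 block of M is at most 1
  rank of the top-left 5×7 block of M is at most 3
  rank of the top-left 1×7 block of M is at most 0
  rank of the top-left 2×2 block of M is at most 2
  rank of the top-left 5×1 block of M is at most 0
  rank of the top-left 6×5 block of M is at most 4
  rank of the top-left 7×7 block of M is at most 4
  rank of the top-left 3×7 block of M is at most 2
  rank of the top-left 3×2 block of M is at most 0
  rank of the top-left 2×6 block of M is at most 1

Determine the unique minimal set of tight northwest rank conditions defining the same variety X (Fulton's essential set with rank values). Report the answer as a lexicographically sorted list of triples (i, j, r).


Recovering R(i,j) via the rank-extension bound from the 31 conditions:

  0 0 0 0 0 0 0 1 1 1 1
  0 0 1 1 1 1 1 2 2 2 2
  0 0 1 2 2 2 2 3 3 3 3
  0 0 1 2 2 2 2 3 3 3 4
  0 1 2 3 3 3 3 4 4 4 5
  1 2 3 4 4 4 4 5 5 5 6
  1 2 3 4 4 4 4 5 6 6 7
  1 2 3 4 4 5 5 6 7 7 8
  1 2 3 4 4 5 5 6 7 8 9
  1 2 3 4 5 6 6 7 8 9 10
  1 2 3 4 5 6 7 8 9 10 11

reading off 1-entries of Δ²R: w = (8, 3, 4, 11, 2, 1, 9, 6, 10, 5, 7).

Fulton essential set (8 of the 25 Rothe cells):

[(1, 7, 0), (4, 2, 0), (4, 7, 2), (4, 10, 3), (5, 1, 0), (7, 7, 4), (9, 5, 4), (9, 7, 5)]


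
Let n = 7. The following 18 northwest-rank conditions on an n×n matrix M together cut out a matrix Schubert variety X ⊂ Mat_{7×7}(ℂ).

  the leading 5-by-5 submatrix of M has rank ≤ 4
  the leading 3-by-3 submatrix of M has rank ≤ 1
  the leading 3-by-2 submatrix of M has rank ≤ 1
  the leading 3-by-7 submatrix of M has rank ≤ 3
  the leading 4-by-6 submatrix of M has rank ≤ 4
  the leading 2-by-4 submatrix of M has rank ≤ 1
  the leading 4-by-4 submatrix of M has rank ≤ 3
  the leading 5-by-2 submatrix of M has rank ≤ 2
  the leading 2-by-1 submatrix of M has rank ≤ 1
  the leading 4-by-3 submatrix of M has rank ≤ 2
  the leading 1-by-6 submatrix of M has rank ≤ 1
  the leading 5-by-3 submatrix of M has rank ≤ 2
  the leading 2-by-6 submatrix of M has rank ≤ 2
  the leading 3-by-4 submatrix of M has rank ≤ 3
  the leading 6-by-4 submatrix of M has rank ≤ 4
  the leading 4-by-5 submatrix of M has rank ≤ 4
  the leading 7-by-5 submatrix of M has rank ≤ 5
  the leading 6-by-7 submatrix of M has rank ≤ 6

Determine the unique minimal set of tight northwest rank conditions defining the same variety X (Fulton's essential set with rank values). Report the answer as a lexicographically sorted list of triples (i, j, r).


Rank table r_w(7×7) implied by the 18 constraints:

  row 1: 1  1  1  1  1  1  1
  row 2: 1  1  1  1  2  2  2
  row 3: 1  1  1  2  3  3  3
  row 4: 1  2  2  3  4  4  4
  row 5: 1  2  2  3  4  5  5
  row 6: 1  2  3  4  5  6  6
  row 7: 1  2  3  4  5  6  7

giving w = (1, 5, 4, 2, 6, 3, 7) via Δ²R.

Rothe diagram D(w) (6 cells), 3 SE-corners (essential conditions):

[(2, 4, 1), (3, 3, 1), (5, 3, 2)]


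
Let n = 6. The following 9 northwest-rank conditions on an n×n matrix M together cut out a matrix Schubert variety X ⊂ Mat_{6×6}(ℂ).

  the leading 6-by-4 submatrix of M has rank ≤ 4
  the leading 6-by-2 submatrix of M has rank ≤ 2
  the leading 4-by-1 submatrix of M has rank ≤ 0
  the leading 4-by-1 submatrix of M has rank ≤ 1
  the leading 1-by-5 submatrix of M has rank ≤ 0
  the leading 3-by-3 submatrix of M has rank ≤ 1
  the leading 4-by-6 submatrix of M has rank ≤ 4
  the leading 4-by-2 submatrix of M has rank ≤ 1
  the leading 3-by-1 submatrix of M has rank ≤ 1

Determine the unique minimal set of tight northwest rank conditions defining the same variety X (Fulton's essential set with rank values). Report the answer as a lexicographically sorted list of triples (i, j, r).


Computing R[i][j] = min implied NW-rank bound (n=6, 9 conditions):

  i=1: 0 | 0 | 0 | 0 | 0 | 1
  i=2: 0 | 1 | 1 | 1 | 1 | 2
  i=3: 0 | 1 | 1 | 2 | 2 | 3
  i=4: 0 | 1 | 2 | 3 | 3 | 4
  i=5: 1 | 2 | 3 | 4 | 4 | 5
  i=6: 1 | 2 | 3 | 4 | 5 | 6

second differences of R give the permutation w = (6, 2, 4, 3, 1, 5).

D(w) has 9 cells with 3 SE-corners; essential set:

[(1, 5, 0), (3, 3, 1), (4, 1, 0)]


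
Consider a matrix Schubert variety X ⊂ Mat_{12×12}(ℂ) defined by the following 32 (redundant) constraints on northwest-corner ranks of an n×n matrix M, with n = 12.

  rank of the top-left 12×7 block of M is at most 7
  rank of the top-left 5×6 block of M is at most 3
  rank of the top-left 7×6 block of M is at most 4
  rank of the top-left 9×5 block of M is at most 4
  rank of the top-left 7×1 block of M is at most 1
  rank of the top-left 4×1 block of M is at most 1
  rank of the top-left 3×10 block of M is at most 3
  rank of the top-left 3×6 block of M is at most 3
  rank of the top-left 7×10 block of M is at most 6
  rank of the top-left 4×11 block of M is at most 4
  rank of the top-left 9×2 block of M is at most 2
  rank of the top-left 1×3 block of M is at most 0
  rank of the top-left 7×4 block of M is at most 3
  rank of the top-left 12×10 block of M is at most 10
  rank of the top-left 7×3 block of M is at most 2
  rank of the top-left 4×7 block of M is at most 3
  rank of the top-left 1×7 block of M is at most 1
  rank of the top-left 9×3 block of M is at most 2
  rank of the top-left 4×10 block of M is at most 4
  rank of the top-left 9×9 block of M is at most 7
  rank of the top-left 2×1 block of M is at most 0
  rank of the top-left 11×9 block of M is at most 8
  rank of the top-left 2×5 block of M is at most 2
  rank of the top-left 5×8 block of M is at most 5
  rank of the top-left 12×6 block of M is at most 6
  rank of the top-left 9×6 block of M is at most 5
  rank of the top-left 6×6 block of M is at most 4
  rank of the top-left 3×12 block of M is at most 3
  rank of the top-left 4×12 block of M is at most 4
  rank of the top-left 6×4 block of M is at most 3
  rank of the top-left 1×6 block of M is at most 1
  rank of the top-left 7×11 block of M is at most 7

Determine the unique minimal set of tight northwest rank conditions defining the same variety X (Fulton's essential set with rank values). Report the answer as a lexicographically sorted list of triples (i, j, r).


The tightest implied rank at each (i,j), from the 32 conditions:

  R[1]: 0  0  0  1  1  1  1  1  1  1  1  1
  R[2]: 0  1  1  2  2  2  2  2  2  2  2  2
  R[3]: 1  2  2  3  3  3  3  3  3  3  3  3
  R[4]: 1  2  2  3  3  3  3  4  4  4  4  4
  R[5]: 1  2  2  3  3  3  4  5  5  5  5  5
  R[6]: 1  2  2  3  4  4  5  6  6  6  6  6
  R[7]: 1  2  2  3  4  4  5  6  6  6  7  7
  R[8]: 1  2  2  3  4  5  6  7  7  7  8  8
  R[9]: 1  2  2  3  4  5  6  7  7  8  9  9
  R[10]: 1  2  3  4  5  6  7  8  8  9  10  10
  R[11]: 1  2  3  4  5  6  7  8  8  9  10  11
  R[12]: 1  2  3  4  5  6  7  8  9  10  11  12

second differences of R give the permutation w = (4, 2, 1, 8, 7, 5, 11, 6, 10, 3, 12, 9).

|D(w)|=20, |Ess(w)|=9:

[(1, 3, 0), (2, 1, 0), (4, 7, 3), (5, 6, 3), (7, 6, 4), (7, 10, 6), (9, 3, 2), (9, 9, 7), (11, 9, 8)]


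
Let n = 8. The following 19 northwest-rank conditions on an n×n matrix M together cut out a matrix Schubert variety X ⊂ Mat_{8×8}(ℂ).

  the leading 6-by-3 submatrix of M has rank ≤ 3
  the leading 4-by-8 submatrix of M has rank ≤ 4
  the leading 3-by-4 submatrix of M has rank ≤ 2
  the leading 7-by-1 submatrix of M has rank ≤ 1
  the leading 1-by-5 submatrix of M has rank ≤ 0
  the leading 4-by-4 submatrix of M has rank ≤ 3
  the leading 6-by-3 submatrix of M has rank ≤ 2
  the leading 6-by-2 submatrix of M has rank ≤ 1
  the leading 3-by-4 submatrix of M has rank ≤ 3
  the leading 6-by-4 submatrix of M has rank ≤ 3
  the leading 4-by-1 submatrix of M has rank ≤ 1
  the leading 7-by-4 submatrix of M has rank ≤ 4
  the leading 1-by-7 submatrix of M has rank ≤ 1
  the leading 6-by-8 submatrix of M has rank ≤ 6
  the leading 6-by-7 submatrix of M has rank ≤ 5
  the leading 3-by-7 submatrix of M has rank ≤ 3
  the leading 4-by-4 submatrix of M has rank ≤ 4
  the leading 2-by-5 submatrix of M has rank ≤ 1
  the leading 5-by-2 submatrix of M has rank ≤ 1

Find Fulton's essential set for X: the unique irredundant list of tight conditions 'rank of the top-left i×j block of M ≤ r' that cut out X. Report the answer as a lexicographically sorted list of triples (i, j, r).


Propagating the 19 rank bounds to every northwest block:

  R[1]: 0 | 0 | 0 | 0 | 0 | 1 | 1 | 1
  R[2]: 1 | 1 | 1 | 1 | 1 | 2 | 2 | 2
  R[3]: 1 | 1 | 2 | 2 | 2 | 3 | 3 | 3
  R[4]: 1 | 1 | 2 | 3 | 3 | 4 | 4 | 4
  R[5]: 1 | 1 | 2 | 3 | 4 | 5 | 5 | 5
  R[6]: 1 | 1 | 2 | 3 | 4 | 5 | 5 | 6
  R[7]: 1 | 2 | 3 | 4 | 5 | 6 | 6 | 7
  R[8]: 1 | 2 | 3 | 4 | 5 | 6 | 7 | 8

hence w(1..8) = (6, 1, 3, 4, 5, 8, 2, 7).

Rothe diagram D(w) (10 cells), 3 SE-corners (essential conditions):

[(1, 5, 0), (6, 2, 1), (6, 7, 5)]


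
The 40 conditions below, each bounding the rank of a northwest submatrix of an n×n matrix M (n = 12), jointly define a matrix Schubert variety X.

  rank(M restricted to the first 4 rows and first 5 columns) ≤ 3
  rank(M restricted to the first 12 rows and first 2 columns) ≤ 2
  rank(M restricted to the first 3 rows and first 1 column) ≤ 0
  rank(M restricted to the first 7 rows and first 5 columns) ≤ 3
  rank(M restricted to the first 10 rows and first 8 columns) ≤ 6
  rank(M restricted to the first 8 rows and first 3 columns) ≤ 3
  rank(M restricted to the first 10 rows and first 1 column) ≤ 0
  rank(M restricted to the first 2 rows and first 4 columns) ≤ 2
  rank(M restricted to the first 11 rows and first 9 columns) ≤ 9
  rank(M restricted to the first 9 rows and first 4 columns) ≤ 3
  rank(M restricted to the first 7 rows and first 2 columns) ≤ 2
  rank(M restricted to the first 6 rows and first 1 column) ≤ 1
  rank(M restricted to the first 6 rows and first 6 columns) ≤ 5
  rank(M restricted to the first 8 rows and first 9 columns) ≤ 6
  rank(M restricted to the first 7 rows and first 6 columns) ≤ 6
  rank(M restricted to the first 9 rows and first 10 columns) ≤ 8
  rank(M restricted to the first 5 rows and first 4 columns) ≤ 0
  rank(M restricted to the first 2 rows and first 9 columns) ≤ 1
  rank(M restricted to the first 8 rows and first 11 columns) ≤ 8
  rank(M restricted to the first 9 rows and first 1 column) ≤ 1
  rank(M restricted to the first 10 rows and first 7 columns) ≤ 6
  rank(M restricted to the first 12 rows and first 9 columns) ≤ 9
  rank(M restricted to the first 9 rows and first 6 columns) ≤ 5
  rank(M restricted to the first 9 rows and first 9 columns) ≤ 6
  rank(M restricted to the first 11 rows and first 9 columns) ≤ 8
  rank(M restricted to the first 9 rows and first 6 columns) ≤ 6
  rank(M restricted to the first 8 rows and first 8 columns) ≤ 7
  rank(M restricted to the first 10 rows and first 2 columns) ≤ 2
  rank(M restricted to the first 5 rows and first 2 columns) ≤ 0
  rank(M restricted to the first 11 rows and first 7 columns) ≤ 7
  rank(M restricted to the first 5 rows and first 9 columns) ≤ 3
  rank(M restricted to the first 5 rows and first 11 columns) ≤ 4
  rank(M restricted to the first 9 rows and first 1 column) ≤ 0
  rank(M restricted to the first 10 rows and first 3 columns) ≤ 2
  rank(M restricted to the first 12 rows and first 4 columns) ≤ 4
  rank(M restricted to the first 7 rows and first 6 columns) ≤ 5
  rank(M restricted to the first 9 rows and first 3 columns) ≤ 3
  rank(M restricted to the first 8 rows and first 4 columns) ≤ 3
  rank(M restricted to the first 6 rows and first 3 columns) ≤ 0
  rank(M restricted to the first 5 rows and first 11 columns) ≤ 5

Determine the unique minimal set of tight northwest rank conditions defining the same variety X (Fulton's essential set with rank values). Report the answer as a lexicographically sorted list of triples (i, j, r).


Reconstructing r_w from the 40 given conditions:

  row 1: 0, 0, 0, 0, 1, 1, 1, 1, 1, 1, 1, 1
  row 2: 0, 0, 0, 0, 1, 1, 1, 1, 1, 2, 2, 2
  row 3: 0, 0, 0, 0, 1, 2, 2, 2, 2, 3, 3, 3
  row 4: 0, 0, 0, 0, 1, 2, 3, 3, 3, 4, 4, 4
  row 5: 0, 0, 0, 0, 1, 2, 3, 3, 3, 4, 4, 5
  row 6: 0, 0, 0, 1, 2, 3, 4, 4, 4, 5, 5, 6
  row 7: 0, 1, 1, 2, 3, 4, 5, 5, 5, 6, 6, 7
  row 8: 0, 1, 2, 3, 4, 5, 6, 6, 6, 7, 7, 8
  row 9: 0, 1, 2, 3, 4, 5, 6, 6, 6, 7, 8, 9
  row 10: 0, 1, 2, 3, 4, 5, 6, 6, 7, 8, 9, 10
  row 11: 1, 2, 3, 4, 5, 6, 7, 7, 8, 9, 10, 11
  row 12: 1, 2, 3, 4, 5, 6, 7, 8, 9, 10, 11, 12

hence w(1..12) = (5, 10, 6, 7, 12, 4, 2, 3, 11, 9, 1, 8).

Fulton essential set (8 of the 37 Rothe cells):

[(2, 9, 1), (5, 4, 0), (5, 9, 3), (5, 11, 4), (6, 3, 0), (9, 9, 6), (10, 1, 0), (10, 8, 6)]


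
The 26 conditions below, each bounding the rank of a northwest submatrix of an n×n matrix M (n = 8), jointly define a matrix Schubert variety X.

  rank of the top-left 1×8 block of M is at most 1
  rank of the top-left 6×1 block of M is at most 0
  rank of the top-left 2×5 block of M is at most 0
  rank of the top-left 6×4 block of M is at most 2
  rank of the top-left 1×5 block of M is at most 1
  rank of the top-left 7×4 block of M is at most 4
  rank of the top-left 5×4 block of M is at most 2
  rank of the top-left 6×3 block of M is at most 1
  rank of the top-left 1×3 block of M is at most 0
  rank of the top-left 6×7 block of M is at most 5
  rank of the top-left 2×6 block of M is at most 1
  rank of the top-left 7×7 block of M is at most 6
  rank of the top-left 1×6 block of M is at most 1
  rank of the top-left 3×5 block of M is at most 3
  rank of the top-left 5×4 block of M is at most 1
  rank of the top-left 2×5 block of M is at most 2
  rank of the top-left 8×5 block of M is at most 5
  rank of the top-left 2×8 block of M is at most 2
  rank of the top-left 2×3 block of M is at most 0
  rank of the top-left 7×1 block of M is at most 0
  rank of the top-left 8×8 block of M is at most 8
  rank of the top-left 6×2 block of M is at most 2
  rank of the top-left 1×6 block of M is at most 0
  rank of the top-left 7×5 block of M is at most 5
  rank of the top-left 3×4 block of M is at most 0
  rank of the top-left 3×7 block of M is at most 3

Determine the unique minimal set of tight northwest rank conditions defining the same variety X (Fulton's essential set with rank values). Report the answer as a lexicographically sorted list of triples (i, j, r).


Recovering R(i,j) via the rank-extension bound from the 26 conditions:

  i=1: 0  0  0  0  0  0  1  1
  i=2: 0  0  0  0  0  1  2  2
  i=3: 0  0  0  0  1  2  3  3
  i=4: 0  1  1  1  2  3  4  4
  i=5: 0  1  1  1  2  3  4  5
  i=6: 0  1  1  2  3  4  5  6
  i=7: 0  1  2  3  4  5  6  7
  i=8: 1  2  3  4  5  6  7  8

second differences of R give the permutation w = (7, 6, 5, 2, 8, 4, 3, 1).

Fulton essential set (6 of the 22 Rothe cells):

[(1, 6, 0), (2, 5, 0), (3, 4, 0), (5, 4, 1), (6, 3, 1), (7, 1, 0)]


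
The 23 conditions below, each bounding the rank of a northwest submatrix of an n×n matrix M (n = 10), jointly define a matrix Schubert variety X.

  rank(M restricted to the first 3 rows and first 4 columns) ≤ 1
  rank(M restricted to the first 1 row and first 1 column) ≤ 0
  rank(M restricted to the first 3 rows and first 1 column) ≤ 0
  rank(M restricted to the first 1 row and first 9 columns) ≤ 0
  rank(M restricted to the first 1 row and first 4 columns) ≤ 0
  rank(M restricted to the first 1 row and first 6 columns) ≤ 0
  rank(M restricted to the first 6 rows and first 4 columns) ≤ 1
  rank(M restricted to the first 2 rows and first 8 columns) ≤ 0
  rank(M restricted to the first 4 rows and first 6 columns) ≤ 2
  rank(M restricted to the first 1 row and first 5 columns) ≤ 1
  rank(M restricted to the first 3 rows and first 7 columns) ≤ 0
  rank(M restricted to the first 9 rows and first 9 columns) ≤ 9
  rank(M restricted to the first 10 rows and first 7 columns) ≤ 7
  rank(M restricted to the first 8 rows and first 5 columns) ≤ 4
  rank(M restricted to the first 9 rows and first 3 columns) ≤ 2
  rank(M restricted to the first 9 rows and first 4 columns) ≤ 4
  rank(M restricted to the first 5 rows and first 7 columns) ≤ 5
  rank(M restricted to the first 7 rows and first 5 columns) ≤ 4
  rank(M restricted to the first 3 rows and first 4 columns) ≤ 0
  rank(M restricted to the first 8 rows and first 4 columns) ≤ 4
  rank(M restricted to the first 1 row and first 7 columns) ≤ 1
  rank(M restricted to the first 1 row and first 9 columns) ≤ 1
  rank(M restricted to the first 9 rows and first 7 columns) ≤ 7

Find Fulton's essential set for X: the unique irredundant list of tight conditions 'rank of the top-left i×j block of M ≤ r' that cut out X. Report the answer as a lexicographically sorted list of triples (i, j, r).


Rank table r_w(10×10) implied by the 23 constraints:

  row 1: 0 0 0 0 0 0 0 0 0 1
  row 2: 0 0 0 0 0 0 0 0 1 2
  row 3: 0 0 0 0 0 0 0 1 2 3
  row 4: 1 1 1 1 1 1 1 2 3 4
  row 5: 1 1 1 1 2 2 2 3 4 5
  row 6: 1 1 1 1 2 3 3 4 5 6
  row 7: 1 2 2 2 3 4 4 5 6 7
  row 8: 1 2 2 3 4 5 5 6 7 8
  row 9: 1 2 2 3 4 5 6 7 8 9
  row 10: 1 2 3 4 5 6 7 8 9 10

giving w = (10, 9, 8, 1, 5, 6, 2, 4, 7, 3) via Δ²R.

ℓ(w)=32; the 5 essential cells (i,j,r):

[(1, 9, 0), (2, 8, 0), (3, 7, 0), (6, 4, 1), (9, 3, 2)]


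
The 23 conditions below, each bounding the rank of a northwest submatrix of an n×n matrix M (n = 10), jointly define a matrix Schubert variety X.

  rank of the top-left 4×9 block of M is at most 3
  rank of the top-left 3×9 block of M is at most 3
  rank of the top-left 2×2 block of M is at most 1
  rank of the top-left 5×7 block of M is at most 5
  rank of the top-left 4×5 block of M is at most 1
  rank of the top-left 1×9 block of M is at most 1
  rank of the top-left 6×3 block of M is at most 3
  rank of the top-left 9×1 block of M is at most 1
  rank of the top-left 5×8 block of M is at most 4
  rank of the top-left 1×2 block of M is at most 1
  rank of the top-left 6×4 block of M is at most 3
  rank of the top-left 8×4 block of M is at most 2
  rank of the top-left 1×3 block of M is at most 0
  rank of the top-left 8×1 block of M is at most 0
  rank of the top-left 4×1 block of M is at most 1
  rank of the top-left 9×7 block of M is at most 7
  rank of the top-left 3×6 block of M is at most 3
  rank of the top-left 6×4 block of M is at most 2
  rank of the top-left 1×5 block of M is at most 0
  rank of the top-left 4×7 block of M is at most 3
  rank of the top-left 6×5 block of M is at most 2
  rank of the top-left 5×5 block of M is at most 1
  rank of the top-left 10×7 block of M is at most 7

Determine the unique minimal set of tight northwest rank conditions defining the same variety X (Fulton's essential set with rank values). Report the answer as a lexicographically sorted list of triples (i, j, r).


Recovering R(i,j) via the rank-extension bound from the 23 conditions:

  0 0 0 0 0 1 1 1 1 1
  0 1 1 1 1 2 2 2 2 2
  0 1 1 1 1 2 3 3 3 3
  0 1 1 1 1 2 3 3 3 4
  0 1 1 1 1 2 3 4 4 5
  0 1 2 2 2 3 4 5 5 6
  0 1 2 2 3 4 5 6 6 7
  0 1 2 2 3 4 5 6 7 8
  1 2 3 3 4 5 6 7 8 9
  1 2 3 4 5 6 7 8 9 10

the unique w with this rank table is (6, 2, 7, 10, 8, 3, 5, 9, 1, 4).

Fulton essential set (5 of the 25 Rothe cells):

[(1, 5, 0), (4, 9, 3), (5, 5, 1), (8, 1, 0), (8, 4, 2)]


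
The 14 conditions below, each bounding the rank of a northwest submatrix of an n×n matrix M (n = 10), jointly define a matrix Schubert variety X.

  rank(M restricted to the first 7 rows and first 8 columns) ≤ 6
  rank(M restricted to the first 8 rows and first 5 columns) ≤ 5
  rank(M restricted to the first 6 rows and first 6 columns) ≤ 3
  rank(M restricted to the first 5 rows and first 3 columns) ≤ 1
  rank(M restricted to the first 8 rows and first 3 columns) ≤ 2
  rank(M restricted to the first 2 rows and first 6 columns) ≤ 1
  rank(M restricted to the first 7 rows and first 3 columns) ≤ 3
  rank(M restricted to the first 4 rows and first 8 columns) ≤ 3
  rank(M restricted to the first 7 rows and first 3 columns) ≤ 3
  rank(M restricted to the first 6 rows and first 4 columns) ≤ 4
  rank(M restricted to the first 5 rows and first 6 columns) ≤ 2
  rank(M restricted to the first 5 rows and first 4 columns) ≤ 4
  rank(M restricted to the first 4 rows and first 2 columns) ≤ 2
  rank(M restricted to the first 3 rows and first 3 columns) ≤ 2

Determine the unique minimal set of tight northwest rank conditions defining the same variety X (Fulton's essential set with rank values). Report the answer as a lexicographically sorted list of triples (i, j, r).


Propagating the 14 rank bounds to every northwest block:

  1 | 1 | 1 | 1 | 1 | 1 | 1 | 1 | 1 | 1
  1 | 1 | 1 | 1 | 1 | 1 | 2 | 2 | 2 | 2
  1 | 1 | 1 | 2 | 2 | 2 | 3 | 3 | 3 | 3
  1 | 1 | 1 | 2 | 2 | 2 | 3 | 3 | 4 | 4
  1 | 1 | 1 | 2 | 2 | 2 | 3 | 4 | 5 | 5
  1 | 2 | 2 | 3 | 3 | 3 | 4 | 5 | 6 | 6
  1 | 2 | 2 | 3 | 4 | 4 | 5 | 6 | 7 | 7
  1 | 2 | 2 | 3 | 4 | 5 | 6 | 7 | 8 | 8
  1 | 2 | 3 | 4 | 5 | 6 | 7 | 8 | 9 | 9
  1 | 2 | 3 | 4 | 5 | 6 | 7 | 8 | 9 | 10

second differences of R give the permutation w = (1, 7, 4, 9, 8, 2, 5, 6, 3, 10).

D(w) has 18 cells with 5 SE-corners; essential set:

[(2, 6, 1), (4, 8, 3), (5, 3, 1), (5, 6, 2), (8, 3, 2)]


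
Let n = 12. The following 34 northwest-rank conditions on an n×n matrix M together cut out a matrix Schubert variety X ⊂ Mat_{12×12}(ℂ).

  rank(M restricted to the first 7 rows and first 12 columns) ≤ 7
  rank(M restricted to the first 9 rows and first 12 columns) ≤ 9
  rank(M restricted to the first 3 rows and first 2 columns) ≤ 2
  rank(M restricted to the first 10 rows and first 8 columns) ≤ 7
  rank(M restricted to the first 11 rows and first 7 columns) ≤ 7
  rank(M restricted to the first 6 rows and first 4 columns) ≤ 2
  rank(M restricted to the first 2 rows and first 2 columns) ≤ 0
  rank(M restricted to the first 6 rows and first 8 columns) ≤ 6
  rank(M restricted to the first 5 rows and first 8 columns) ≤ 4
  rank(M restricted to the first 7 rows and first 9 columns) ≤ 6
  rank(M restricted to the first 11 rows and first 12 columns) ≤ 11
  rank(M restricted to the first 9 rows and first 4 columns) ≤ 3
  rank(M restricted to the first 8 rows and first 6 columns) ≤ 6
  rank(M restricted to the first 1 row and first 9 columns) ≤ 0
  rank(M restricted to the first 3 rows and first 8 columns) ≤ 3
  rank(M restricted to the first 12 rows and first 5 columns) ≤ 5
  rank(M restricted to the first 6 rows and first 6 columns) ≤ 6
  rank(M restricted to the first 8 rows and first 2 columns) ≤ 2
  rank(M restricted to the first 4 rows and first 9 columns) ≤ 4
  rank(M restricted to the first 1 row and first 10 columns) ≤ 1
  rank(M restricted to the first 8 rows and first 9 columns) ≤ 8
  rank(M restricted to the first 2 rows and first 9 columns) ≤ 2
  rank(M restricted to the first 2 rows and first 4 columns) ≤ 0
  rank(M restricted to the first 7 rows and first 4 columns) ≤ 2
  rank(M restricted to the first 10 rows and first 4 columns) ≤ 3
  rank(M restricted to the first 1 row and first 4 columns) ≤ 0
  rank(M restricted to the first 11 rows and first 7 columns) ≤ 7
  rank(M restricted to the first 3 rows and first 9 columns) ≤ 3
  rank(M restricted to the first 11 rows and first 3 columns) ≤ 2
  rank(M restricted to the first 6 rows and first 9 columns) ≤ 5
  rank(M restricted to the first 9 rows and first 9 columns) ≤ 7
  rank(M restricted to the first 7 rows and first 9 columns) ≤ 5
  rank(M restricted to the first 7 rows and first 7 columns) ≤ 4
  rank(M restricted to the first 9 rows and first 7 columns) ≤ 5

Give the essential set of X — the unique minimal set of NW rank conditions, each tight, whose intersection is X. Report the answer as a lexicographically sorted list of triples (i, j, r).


Propagating the 34 rank bounds to every northwest block:

  R[1]: 0, 0, 0, 0, 0, 0, 0, 0, 0, 1, 1, 1
  R[2]: 0, 0, 0, 0, 1, 1, 1, 1, 1, 2, 2, 2
  R[3]: 1, 1, 1, 1, 2, 2, 2, 2, 2, 3, 3, 3
  R[4]: 1, 2, 2, 2, 3, 3, 3, 3, 3, 4, 4, 4
  R[5]: 1, 2, 2, 2, 3, 4, 4, 4, 4, 5, 5, 5
  R[6]: 1, 2, 2, 2, 3, 4, 4, 5, 5, 6, 6, 6
  R[7]: 1, 2, 2, 2, 3, 4, 4, 5, 5, 6, 7, 7
  R[8]: 1, 2, 2, 3, 4, 5, 5, 6, 6, 7, 8, 8
  R[9]: 1, 2, 2, 3, 4, 5, 5, 6, 7, 8, 9, 9
  R[10]: 1, 2, 2, 3, 4, 5, 6, 7, 8, 9, 10, 10
  R[11]: 1, 2, 2, 3, 4, 5, 6, 7, 8, 9, 10, 11
  R[12]: 1, 2, 3, 4, 5, 6, 7, 8, 9, 10, 11, 12

giving w = (10, 5, 1, 2, 6, 8, 11, 4, 9, 7, 12, 3) via Δ²R.

Rothe diagram D(w) (27 cells), 7 SE-corners (essential conditions):

[(1, 9, 0), (2, 4, 0), (7, 4, 2), (7, 7, 4), (7, 9, 5), (9, 7, 5), (11, 3, 2)]


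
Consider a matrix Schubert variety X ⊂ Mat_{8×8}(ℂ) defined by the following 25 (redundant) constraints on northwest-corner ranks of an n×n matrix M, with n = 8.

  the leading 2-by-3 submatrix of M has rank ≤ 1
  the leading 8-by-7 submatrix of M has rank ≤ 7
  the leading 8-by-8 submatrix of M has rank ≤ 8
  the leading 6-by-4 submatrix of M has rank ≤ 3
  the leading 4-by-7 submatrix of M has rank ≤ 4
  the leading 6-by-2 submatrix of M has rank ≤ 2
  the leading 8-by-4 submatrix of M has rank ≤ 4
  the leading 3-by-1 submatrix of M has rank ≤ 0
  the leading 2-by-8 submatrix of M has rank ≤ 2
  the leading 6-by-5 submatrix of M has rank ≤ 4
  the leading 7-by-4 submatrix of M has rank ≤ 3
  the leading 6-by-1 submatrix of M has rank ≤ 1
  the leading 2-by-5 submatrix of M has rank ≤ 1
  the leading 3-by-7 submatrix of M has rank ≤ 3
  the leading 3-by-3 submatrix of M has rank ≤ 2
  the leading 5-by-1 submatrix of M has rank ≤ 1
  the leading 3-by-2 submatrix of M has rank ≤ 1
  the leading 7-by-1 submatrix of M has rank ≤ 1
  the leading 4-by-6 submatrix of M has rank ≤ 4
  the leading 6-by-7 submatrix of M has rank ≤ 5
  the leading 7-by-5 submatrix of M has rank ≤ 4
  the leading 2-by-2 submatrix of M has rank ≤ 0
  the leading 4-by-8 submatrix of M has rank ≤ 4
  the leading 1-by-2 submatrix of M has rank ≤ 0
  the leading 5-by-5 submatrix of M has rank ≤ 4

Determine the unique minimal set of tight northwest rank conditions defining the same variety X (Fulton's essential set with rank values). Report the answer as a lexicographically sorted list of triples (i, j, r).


The tightest implied rank at each (i,j), from the 25 conditions:

  row 1: 0 | 0 | 1 | 1 | 1 | 1 | 1 | 1
  row 2: 0 | 0 | 1 | 1 | 1 | 2 | 2 | 2
  row 3: 0 | 1 | 2 | 2 | 2 | 3 | 3 | 3
  row 4: 1 | 2 | 3 | 3 | 3 | 4 | 4 | 4
  row 5: 1 | 2 | 3 | 3 | 4 | 5 | 5 | 5
  row 6: 1 | 2 | 3 | 3 | 4 | 5 | 5 | 6
  row 7: 1 | 2 | 3 | 3 | 4 | 5 | 6 | 7
  row 8: 1 | 2 | 3 | 4 | 5 | 6 | 7 | 8

reading off 1-entries of Δ²R: w = (3, 6, 2, 1, 5, 8, 7, 4).

Rothe diagram D(w) (11 cells), 5 SE-corners (essential conditions):

[(2, 2, 0), (2, 5, 1), (3, 1, 0), (6, 7, 5), (7, 4, 3)]


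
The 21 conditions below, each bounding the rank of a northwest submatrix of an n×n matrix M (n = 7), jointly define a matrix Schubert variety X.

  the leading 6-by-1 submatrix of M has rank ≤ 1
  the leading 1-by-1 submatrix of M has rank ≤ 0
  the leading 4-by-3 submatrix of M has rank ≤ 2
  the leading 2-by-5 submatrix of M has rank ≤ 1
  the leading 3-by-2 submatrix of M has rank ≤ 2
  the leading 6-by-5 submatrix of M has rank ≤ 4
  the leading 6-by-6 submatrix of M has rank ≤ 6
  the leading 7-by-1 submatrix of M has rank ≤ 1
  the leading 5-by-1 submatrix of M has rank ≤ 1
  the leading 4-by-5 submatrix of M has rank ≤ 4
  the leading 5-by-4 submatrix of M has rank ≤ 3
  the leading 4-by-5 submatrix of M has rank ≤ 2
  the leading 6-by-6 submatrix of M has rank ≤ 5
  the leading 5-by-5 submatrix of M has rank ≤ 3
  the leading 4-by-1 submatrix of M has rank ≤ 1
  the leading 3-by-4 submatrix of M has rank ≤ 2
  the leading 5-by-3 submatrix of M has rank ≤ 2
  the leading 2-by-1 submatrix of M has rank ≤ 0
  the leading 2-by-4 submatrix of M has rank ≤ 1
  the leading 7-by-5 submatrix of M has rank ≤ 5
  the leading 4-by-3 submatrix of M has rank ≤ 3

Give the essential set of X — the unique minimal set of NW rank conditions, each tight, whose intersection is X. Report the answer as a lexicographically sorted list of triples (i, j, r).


Rank table r_w(7×7) implied by the 21 constraints:

  R[1]: 0, 1, 1, 1, 1, 1, 1
  R[2]: 0, 1, 1, 1, 1, 2, 2
  R[3]: 1, 2, 2, 2, 2, 3, 3
  R[4]: 1, 2, 2, 2, 2, 3, 4
  R[5]: 1, 2, 2, 3, 3, 4, 5
  R[6]: 1, 2, 3, 4, 4, 5, 6
  R[7]: 1, 2, 3, 4, 5, 6, 7

hence w(1..7) = (2, 6, 1, 7, 4, 3, 5).

D(w) has 9 cells with 4 SE-corners; essential set:

[(2, 1, 0), (2, 5, 1), (4, 5, 2), (5, 3, 2)]


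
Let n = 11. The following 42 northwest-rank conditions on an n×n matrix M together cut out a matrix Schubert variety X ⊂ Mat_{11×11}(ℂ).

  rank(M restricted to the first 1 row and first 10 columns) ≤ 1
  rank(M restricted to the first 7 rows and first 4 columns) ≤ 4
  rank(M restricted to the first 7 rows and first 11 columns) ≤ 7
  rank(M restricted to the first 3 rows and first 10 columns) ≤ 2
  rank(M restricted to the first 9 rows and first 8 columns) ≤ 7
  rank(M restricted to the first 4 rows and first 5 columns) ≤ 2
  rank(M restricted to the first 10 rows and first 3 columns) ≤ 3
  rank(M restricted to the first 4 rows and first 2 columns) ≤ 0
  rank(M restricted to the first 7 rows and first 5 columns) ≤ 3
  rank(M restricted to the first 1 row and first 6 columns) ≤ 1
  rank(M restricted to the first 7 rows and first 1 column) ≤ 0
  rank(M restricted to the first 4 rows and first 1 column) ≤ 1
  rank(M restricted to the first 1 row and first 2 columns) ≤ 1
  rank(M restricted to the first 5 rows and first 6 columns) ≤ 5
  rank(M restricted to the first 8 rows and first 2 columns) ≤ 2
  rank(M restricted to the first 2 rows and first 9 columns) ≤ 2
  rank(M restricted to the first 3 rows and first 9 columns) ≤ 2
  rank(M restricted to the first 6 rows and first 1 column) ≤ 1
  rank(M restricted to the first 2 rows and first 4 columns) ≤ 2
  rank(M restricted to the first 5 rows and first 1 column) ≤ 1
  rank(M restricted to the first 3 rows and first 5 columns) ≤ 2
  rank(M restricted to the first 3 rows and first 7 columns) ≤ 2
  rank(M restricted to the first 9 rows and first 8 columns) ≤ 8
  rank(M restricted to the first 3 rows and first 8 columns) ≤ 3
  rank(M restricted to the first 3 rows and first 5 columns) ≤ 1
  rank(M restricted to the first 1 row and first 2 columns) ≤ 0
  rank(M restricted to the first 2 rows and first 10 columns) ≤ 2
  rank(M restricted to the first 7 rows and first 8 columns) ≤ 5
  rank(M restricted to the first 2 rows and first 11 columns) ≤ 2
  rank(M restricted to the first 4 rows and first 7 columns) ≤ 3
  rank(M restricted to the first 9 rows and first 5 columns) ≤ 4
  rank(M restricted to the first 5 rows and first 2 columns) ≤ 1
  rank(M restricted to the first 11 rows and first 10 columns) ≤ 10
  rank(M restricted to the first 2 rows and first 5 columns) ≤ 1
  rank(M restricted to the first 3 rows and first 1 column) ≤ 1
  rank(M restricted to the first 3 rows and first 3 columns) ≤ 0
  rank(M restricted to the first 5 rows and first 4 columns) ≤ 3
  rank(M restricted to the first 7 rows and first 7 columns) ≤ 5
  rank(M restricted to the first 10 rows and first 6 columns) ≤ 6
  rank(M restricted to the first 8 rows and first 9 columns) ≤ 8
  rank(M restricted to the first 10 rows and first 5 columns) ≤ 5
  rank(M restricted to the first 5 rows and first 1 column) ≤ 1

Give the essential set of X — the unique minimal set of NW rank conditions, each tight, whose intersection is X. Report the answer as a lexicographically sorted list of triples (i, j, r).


The tightest implied rank at each (i,j), from the 42 conditions:

  0  0  0  1  1  1  1  1  1  1  1
  0  0  0  1  1  2  2  2  2  2  2
  0  0  0  1  1  2  2  2  2  2  3
  0  0  1  2  2  3  3  3  3  3  4
  0  1  2  3  3  4  4  4  4  4  5
  0  1  2  3  3  4  5  5  5  5  6
  0  1  2  3  3  4  5  5  6  6  7
  1  2  3  4  4  5  6  6  7  7  8
  1  2  3  4  4  5  6  7  8  8  9
  1  2  3  4  5  6  7  8  9  9  10
  1  2  3  4  5  6  7  8  9  10  11

giving w = (4, 6, 11, 3, 2, 7, 9, 1, 8, 5, 10) via Δ²R.

Rothe diagram D(w) (24 cells), 8 SE-corners (essential conditions):

[(3, 3, 0), (3, 5, 1), (3, 10, 2), (4, 2, 0), (7, 1, 0), (7, 5, 3), (7, 8, 5), (9, 5, 4)]
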